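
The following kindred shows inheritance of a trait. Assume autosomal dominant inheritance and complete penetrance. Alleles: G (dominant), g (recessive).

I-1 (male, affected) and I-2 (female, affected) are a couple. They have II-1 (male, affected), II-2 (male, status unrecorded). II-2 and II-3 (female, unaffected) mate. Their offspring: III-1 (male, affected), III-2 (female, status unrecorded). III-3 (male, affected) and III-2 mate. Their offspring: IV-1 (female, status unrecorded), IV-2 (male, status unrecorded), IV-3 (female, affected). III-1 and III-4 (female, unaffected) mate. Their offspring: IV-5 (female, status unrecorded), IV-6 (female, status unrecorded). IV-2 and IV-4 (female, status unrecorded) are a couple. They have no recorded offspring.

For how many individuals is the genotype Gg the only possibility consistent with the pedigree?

Obligate heterozygotes: III-1 is affected so carries G and received g from II-3 (gg), so III-1 is Gg.
Every other individual is either homozygous by phenotype or has at least one consistent homozygous assignment, so the count is 1.

1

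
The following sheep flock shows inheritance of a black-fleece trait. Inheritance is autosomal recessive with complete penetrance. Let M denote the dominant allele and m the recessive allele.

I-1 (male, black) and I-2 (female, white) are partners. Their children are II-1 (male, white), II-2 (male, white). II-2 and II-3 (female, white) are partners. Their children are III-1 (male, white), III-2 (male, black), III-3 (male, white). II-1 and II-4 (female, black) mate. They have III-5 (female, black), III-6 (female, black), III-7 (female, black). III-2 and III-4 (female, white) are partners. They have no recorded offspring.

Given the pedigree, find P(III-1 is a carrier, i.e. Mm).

2/3

II-2 is white so carries M and received m from I-1 (mm), so II-2 is Mm.
II-3 is white so carries M and passed m to III-2 (mm), so II-3 is Mm.
Their cross gives offspring ratios 1/4 MM : 1/2 Mm : 1/4 mm. Conditioning on III-1 being white, P(Mm) = 1/2 / 3/4 = 2/3.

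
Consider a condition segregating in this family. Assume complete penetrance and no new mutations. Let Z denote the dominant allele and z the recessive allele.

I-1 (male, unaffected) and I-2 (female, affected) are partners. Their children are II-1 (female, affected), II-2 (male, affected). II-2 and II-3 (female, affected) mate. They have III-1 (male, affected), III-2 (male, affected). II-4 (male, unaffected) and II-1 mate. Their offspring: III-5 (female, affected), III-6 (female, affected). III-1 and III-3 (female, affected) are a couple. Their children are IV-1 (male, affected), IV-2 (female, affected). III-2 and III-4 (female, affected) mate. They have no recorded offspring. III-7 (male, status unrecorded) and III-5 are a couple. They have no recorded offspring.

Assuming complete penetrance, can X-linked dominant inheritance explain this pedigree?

Yes

A consistent assignment under X-linked dominant exists: I-1 X^z Y, I-2 X^Z X^Z, II-1 X^Z X^z, II-2 X^Z Y, II-3 X^Z X^Z, II-4 X^z Y, III-1 X^Z Y, III-2 X^Z Y, III-3 X^Z X^Z, III-4 X^Z X^Z, III-5 X^Z X^z, III-6 X^Z X^z, III-7 X^Z Y, IV-1 X^Z Y, IV-2 X^Z X^Z.
In this assignment every recorded phenotype matches its genotype and every non-founder's genotype is obtainable from its parents' genotypes, so the pedigree is consistent.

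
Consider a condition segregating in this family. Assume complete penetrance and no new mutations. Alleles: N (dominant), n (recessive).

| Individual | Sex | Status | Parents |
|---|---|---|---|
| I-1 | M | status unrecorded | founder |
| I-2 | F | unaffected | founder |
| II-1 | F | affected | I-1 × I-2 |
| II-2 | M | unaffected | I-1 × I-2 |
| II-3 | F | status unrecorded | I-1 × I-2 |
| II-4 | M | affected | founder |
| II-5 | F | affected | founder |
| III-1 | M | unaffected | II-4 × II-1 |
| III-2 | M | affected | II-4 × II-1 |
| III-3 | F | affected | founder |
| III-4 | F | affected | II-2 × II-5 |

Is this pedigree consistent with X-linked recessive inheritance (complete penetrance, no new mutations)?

Under X-linked recessive, III-1 (unaffected, male) cannot arise from II-4 (affected) × II-1 (affected).

No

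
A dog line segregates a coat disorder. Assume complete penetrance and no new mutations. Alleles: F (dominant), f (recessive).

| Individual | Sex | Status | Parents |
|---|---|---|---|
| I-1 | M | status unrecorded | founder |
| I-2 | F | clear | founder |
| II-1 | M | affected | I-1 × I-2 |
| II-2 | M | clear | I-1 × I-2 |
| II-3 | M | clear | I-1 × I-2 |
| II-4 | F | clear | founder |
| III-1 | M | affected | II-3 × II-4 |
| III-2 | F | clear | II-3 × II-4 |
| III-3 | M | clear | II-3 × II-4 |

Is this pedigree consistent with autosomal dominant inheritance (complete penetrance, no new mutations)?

Under autosomal dominant, III-1 (affected, male) cannot arise from II-3 (clear) × II-4 (clear).

No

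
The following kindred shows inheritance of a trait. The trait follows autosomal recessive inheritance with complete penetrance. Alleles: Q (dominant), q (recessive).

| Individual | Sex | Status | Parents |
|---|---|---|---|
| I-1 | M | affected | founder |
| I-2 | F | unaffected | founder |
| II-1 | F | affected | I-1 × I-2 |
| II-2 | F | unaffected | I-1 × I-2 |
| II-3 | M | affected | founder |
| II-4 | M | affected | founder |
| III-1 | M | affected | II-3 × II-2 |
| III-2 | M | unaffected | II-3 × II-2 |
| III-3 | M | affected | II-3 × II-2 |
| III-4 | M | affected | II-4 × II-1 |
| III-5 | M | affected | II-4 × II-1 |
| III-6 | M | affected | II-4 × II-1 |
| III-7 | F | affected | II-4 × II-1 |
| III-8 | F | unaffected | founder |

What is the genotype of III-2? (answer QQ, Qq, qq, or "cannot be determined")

From phenotype alone, III-2 is QQ or Qq.
III-2 is unaffected so carries Q and received q from II-3 (qq), so III-2 is Qq.

Qq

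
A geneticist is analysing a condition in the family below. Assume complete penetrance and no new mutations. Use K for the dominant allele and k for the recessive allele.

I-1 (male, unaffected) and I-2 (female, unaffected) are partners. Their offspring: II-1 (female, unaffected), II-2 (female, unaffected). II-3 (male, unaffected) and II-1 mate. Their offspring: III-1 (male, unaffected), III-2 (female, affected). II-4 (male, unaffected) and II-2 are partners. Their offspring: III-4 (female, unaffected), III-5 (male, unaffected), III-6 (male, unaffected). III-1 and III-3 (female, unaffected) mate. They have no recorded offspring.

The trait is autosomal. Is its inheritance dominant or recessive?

II-3 and II-1 are both unaffected yet have an affected child III-2. Under dominance, an affected child requires at least one affected parent, so the trait cannot be dominant.

recessive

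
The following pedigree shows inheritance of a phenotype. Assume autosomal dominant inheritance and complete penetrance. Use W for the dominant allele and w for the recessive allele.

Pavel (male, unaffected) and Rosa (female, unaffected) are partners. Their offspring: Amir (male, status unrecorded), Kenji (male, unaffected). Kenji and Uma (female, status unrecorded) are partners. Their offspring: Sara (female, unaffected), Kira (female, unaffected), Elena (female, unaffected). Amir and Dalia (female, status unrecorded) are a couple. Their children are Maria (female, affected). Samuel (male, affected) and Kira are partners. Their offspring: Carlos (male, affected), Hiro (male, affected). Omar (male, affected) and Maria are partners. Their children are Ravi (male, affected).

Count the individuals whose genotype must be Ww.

Obligate heterozygotes: Maria is affected so carries W and received w from Amir (ww), so Maria is Ww; Carlos is affected so carries W and received w from Kira (ww), so Carlos is Ww; Hiro is affected so carries W and received w from Kira (ww), so Hiro is Ww.
Every other individual is either homozygous by phenotype or has at least one consistent homozygous assignment, so the count is 3.

3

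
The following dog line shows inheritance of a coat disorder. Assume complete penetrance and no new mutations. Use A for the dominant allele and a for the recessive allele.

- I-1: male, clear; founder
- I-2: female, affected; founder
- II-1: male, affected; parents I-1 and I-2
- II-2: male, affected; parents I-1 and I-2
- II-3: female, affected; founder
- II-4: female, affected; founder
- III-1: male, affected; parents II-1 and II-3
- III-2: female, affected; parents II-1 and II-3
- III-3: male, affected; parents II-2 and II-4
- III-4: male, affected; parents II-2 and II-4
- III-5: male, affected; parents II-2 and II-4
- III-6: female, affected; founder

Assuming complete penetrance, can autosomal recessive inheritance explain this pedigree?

A consistent assignment under autosomal recessive exists: I-1 Aa, I-2 aa, II-1 aa, II-2 aa, II-3 aa, II-4 aa, III-1 aa, III-2 aa, III-3 aa, III-4 aa, III-5 aa, III-6 aa.
In this assignment every recorded phenotype matches its genotype and every non-founder's genotype is obtainable from its parents' genotypes, so the pedigree is consistent.

Yes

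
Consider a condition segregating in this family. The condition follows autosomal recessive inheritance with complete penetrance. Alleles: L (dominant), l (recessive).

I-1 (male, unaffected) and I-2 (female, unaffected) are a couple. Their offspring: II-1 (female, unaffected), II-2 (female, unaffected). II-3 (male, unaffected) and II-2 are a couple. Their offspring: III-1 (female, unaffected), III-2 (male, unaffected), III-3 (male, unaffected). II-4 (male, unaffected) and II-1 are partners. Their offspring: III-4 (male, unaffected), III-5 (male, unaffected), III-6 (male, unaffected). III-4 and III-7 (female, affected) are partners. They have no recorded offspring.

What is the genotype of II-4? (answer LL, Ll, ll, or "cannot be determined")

II-4's phenotype allows LL or Ll, and no parent or child forces a single allele at both positions; consistent genotype assignments exist with II-4 as LL or Ll.

cannot be determined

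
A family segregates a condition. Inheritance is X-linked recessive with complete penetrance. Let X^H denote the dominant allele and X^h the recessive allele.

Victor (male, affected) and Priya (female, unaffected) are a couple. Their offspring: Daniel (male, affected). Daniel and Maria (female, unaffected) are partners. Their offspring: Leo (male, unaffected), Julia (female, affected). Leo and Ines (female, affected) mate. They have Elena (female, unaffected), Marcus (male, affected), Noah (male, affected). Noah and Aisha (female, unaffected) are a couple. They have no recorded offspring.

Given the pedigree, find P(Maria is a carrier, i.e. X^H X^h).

Maria is unaffected so carries H and passed h to Julia (X^h X^h), so Maria is X^H X^h, giving P(X^H X^h) = 1.

1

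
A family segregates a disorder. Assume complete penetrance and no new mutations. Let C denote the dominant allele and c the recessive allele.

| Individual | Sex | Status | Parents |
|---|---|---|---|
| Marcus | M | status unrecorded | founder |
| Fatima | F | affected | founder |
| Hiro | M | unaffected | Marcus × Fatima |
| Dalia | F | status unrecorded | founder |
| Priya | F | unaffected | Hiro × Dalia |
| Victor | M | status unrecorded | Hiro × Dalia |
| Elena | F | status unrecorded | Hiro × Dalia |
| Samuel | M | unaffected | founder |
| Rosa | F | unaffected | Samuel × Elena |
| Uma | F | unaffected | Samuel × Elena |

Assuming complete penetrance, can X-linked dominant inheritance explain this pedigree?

Yes

A consistent assignment under X-linked dominant exists: Marcus X^C Y, Fatima X^C X^c, Hiro X^c Y, Dalia X^C X^c, Priya X^c X^c, Victor X^C Y, Elena X^C X^c, Samuel X^c Y, Rosa X^c X^c, Uma X^c X^c.
In this assignment every recorded phenotype matches its genotype and every non-founder's genotype is obtainable from its parents' genotypes, so the pedigree is consistent.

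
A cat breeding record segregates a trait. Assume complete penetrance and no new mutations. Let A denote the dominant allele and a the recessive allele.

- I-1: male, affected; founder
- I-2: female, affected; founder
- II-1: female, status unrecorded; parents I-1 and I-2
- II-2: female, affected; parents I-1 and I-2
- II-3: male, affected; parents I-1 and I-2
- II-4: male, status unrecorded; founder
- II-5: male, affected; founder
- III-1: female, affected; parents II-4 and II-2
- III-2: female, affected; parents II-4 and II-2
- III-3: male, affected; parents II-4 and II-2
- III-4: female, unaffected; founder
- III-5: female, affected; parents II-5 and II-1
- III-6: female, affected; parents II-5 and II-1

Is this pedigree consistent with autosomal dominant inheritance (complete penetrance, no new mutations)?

A consistent assignment under autosomal dominant exists: I-1 AA, I-2 AA, II-1 AA, II-2 AA, II-3 AA, II-4 AA, II-5 AA, III-1 AA, III-2 AA, III-3 AA, III-4 aa, III-5 AA, III-6 AA.
In this assignment every recorded phenotype matches its genotype and every non-founder's genotype is obtainable from its parents' genotypes, so the pedigree is consistent.

Yes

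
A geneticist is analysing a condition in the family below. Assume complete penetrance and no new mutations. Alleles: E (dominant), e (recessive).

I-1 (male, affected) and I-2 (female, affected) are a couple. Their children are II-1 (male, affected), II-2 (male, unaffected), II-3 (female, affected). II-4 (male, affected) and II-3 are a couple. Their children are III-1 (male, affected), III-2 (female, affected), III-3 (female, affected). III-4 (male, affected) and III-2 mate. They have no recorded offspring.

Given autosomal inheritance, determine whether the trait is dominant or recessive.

dominant

I-1 and I-2 are both affected yet have an unaffected child II-2. Under a recessive model two affected parents are homozygous and every child would be affected, so the trait cannot be recessive.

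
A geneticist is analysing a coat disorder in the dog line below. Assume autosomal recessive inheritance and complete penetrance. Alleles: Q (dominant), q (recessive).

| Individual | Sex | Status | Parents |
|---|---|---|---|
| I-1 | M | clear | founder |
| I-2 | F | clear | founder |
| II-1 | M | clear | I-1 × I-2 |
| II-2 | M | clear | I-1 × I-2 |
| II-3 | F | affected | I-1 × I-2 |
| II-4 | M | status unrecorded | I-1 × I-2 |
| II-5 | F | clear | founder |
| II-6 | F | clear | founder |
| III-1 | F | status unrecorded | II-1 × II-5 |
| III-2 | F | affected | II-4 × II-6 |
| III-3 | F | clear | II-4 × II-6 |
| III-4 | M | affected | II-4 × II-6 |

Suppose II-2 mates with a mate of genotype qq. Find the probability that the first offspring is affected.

1/3

I-1 is clear so carries Q and passed q to II-3 (qq), so I-1 is Qq.
I-2 is clear so carries Q and passed q to II-3 (qq), so I-2 is Qq.
II-2 is a clear offspring of I-1 (Qq) × I-2 (Qq), whose cross gives 1/4 QQ : 1/2 Qq : 1/4 qq; conditioning on being clear, II-2 is QQ with probability 1/3, Qq with probability 2/3.
Summing over parental genotype combinations, P(offspring is affected) = 2/3·1/2 = 1/3.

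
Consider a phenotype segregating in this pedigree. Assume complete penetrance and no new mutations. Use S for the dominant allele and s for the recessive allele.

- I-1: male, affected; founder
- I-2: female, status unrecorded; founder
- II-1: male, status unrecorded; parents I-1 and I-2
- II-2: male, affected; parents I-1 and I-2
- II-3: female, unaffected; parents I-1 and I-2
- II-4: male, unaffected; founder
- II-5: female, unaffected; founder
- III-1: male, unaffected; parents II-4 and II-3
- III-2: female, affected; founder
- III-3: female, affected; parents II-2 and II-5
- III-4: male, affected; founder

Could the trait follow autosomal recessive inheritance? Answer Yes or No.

Yes

A consistent assignment under autosomal recessive exists: I-1 ss, I-2 Ss, II-1 Ss, II-2 ss, II-3 Ss, II-4 SS, II-5 Ss, III-1 SS, III-2 ss, III-3 ss, III-4 ss.
In this assignment every recorded phenotype matches its genotype and every non-founder's genotype is obtainable from its parents' genotypes, so the pedigree is consistent.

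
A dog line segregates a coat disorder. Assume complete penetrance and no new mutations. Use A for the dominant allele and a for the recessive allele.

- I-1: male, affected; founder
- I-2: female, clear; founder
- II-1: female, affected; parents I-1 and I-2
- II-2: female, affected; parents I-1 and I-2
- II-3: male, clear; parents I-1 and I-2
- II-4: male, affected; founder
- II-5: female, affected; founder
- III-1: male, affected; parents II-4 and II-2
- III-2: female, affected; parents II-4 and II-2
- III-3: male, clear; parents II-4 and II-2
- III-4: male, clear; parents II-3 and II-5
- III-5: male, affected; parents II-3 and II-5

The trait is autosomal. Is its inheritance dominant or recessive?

dominant

II-4 and II-2 are both affected yet have a clear child III-3. Under a recessive model two affected parents are homozygous and every child would be affected, so the trait cannot be recessive.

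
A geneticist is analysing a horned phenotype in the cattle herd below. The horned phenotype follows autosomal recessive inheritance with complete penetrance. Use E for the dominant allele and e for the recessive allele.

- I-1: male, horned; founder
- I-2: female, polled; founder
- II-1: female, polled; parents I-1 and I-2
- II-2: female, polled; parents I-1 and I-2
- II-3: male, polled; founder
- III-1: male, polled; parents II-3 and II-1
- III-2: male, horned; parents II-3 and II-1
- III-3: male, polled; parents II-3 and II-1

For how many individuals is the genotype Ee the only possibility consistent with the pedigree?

Obligate heterozygotes: II-1 is polled so carries E and received e from I-1 (ee), so II-1 is Ee; II-2 is polled so carries E and received e from I-1 (ee), so II-2 is Ee; II-3 is polled so carries E and passed e to III-2 (ee), so II-3 is Ee.
Every other individual is either homozygous by phenotype or has at least one consistent homozygous assignment, so the count is 3.

3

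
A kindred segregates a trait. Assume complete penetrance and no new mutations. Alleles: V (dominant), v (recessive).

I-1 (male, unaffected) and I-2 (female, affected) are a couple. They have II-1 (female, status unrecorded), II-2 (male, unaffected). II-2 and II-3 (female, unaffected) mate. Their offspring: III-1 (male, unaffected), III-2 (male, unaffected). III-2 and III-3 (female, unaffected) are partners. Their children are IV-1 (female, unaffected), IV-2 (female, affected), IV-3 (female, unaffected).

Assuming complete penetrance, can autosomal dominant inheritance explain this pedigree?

Under autosomal dominant, IV-2 (affected, female) cannot arise from III-2 (unaffected) × III-3 (unaffected).

No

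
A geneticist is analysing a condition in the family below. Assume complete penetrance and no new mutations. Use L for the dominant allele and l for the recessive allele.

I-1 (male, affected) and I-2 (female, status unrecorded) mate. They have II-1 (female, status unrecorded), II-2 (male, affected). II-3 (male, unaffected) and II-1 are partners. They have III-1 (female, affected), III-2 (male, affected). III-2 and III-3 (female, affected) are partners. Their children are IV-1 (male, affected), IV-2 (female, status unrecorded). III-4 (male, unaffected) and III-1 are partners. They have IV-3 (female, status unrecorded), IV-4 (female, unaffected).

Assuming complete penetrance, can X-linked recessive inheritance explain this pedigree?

Under X-linked recessive, III-1 (affected, female) cannot arise from II-3 (unaffected) × II-1 (unrecorded).

No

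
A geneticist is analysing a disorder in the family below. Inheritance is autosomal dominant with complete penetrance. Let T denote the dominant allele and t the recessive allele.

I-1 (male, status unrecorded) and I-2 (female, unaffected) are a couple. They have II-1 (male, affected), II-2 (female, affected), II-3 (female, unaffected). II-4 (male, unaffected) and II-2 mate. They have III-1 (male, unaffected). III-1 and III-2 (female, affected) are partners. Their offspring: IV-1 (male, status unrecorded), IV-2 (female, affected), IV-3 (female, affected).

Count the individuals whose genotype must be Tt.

Obligate heterozygotes: I-1 passed T to II-1 (Tt, whose t came from I-2) and passed t to II-3 (tt), so I-1 is Tt; II-1 is affected so carries T and received t from I-2 (tt), so II-1 is Tt; II-2 is affected so carries T and received t from I-2 (tt), so II-2 is Tt; IV-2 is affected so carries T and received t from III-1 (tt), so IV-2 is Tt; IV-3 is affected so carries T and received t from III-1 (tt), so IV-3 is Tt.
Every other individual is either homozygous by phenotype or has at least one consistent homozygous assignment, so the count is 5.

5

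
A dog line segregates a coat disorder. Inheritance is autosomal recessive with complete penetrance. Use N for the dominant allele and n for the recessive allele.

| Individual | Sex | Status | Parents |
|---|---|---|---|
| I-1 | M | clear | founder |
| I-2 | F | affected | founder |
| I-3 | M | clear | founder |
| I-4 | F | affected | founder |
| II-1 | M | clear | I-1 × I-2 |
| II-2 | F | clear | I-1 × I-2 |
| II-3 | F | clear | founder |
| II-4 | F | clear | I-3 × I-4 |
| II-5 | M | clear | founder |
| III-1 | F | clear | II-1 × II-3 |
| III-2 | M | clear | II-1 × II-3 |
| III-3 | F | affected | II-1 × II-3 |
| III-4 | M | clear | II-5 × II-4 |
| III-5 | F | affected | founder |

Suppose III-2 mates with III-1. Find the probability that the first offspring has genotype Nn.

II-1 is clear so carries N and received n from I-2 (nn), so II-1 is Nn.
II-3 is clear so carries N and passed n to III-3 (nn), so II-3 is Nn.
III-2 is a clear offspring of II-1 (Nn) × II-3 (Nn), whose cross gives 1/4 NN : 1/2 Nn : 1/4 nn; conditioning on being clear, III-2 is NN with probability 1/3, Nn with probability 2/3.
III-1 is a clear offspring of II-1 (Nn) × II-3 (Nn), whose cross gives 1/4 NN : 1/2 Nn : 1/4 nn; conditioning on being clear, III-1 is NN with probability 1/3, Nn with probability 2/3.
Summing over parental genotype combinations, P(offspring has genotype Nn) = 2/9·1/2 + 2/9·1/2 + 4/9·1/2 = 4/9.

4/9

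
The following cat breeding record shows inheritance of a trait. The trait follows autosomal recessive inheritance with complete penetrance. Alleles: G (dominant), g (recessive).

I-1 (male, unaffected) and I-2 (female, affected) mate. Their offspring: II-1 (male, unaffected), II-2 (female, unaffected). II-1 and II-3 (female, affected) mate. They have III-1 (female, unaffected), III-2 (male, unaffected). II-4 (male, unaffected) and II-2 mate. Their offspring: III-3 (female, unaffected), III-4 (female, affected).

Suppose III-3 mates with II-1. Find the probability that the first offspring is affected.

II-4 is unaffected so carries G and passed g to III-4 (gg), so II-4 is Gg.
II-2 is unaffected so carries G and received g from I-2 (gg), so II-2 is Gg.
III-3 is an unaffected offspring of II-4 (Gg) × II-2 (Gg), whose cross gives 1/4 GG : 1/2 Gg : 1/4 gg; conditioning on being unaffected, III-3 is GG with probability 1/3, Gg with probability 2/3.
II-1 is unaffected so carries G and received g from I-2 (gg), so II-1 is Gg.
Summing over parental genotype combinations, P(offspring is affected) = 2/3·1/4 = 1/6.

1/6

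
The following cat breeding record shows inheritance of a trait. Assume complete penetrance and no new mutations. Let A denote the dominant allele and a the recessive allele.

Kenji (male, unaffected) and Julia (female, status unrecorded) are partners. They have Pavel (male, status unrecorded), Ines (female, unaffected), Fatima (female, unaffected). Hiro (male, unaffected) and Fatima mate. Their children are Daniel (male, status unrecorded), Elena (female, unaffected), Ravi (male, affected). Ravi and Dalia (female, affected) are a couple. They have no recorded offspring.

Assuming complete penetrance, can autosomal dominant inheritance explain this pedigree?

Under autosomal dominant, Ravi (affected, male) cannot arise from Hiro (unaffected) × Fatima (unaffected).

No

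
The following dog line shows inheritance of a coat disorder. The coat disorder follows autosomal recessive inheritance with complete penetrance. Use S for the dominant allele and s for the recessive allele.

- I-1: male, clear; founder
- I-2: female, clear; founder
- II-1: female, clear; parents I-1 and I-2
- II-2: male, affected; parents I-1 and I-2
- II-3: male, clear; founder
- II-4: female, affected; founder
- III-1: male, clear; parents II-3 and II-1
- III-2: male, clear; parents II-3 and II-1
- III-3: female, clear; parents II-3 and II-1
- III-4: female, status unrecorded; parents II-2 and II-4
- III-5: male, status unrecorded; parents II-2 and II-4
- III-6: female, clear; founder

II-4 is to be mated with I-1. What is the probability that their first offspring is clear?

1/2

II-4 is affected, so II-4 is ss.
I-1 is clear so carries S and passed s to II-2 (ss), so I-1 is Ss.
The cross gives 1/2 Ss : 1/2 ss, so P(offspring is clear) = 1/2.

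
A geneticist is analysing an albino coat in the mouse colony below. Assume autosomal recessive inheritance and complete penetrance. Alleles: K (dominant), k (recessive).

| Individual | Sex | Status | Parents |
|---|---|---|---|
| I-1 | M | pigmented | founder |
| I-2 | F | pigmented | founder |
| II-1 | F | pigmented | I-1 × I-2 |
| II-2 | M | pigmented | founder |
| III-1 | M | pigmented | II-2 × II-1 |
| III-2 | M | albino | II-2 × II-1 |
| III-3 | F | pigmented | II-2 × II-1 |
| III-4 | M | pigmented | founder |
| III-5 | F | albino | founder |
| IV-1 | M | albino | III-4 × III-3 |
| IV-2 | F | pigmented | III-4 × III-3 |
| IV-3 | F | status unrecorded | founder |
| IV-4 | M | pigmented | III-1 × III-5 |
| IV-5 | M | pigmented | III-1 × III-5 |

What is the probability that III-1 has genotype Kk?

II-2 is pigmented so carries K and passed k to III-2 (kk), so II-2 is Kk.
II-1 is pigmented so carries K and passed k to III-2 (kk), so II-1 is Kk.
Their cross gives offspring ratios 1/4 KK : 1/2 Kk : 1/4 kk. Conditioning on III-1 being pigmented, P(Kk) = 1/2 / 3/4 = 2/3 before taking III-1's own offspring into account.
III-5 is albino, so III-5 is kk.
Now use III-1's offspring. Probability of each recorded status — pigmented son IV-4: 1/2 if III-1 is Kk, 1 if KK; pigmented son IV-5: 1/2 if III-1 is Kk, 1 if KK.
Bayes: P(Kk) = 2/3·1/4 / (2/3·1/4 + 1/3·1) = 1/3.

1/3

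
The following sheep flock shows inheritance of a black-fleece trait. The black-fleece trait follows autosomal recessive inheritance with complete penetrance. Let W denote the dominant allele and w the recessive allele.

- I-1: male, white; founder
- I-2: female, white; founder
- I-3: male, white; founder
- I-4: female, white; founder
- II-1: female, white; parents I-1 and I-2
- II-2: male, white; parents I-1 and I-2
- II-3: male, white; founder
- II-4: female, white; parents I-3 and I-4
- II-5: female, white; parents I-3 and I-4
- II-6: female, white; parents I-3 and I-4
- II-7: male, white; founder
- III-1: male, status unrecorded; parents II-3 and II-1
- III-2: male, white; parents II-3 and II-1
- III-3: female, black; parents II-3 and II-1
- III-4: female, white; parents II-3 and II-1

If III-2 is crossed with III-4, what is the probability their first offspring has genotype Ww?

4/9

II-3 is white so carries W and passed w to III-3 (ww), so II-3 is Ww.
II-1 is white so carries W and passed w to III-3 (ww), so II-1 is Ww.
III-2 is a white offspring of II-3 (Ww) × II-1 (Ww), whose cross gives 1/4 WW : 1/2 Ww : 1/4 ww; conditioning on being white, III-2 is WW with probability 1/3, Ww with probability 2/3.
III-4 is a white offspring of II-3 (Ww) × II-1 (Ww), whose cross gives 1/4 WW : 1/2 Ww : 1/4 ww; conditioning on being white, III-4 is WW with probability 1/3, Ww with probability 2/3.
Summing over parental genotype combinations, P(offspring has genotype Ww) = 2/9·1/2 + 2/9·1/2 + 4/9·1/2 = 4/9.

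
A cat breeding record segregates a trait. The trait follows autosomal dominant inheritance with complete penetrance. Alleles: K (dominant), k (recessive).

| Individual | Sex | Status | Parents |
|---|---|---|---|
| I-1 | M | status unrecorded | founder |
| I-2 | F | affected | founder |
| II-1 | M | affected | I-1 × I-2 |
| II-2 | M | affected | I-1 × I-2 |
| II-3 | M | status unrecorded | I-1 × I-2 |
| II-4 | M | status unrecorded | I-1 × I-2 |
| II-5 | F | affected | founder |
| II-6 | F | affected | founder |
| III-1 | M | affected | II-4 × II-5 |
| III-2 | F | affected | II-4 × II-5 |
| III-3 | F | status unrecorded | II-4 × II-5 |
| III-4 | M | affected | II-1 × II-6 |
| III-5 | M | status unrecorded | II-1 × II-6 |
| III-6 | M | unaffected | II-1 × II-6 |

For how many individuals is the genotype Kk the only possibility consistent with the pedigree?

2

Obligate heterozygotes: II-1 is affected so carries K and passed k to III-6 (kk), so II-1 is Kk; II-6 is affected so carries K and passed k to III-6 (kk), so II-6 is Kk.
Every other individual is either homozygous by phenotype or has at least one consistent homozygous assignment, so the count is 2.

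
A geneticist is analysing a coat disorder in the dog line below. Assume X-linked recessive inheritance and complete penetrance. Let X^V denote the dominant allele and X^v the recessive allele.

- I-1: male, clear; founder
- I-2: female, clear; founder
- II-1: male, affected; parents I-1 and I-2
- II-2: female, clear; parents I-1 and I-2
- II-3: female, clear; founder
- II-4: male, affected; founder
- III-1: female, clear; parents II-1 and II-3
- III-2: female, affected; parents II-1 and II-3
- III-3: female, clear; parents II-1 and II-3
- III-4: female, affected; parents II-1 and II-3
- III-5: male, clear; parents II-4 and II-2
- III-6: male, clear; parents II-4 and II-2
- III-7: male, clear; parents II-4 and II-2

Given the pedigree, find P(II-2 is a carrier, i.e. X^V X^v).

1/9

I-1 is clear, so I-1 is X^V Y.
I-2 is clear so carries V and passed v to II-1 (X^v Y), so I-2 is X^V X^v.
Their cross gives offspring ratios 1/2 X^V X^V : 1/2 X^V X^v. Conditioning on II-2 being clear, P(X^V X^v) = 1/2 / 1 = 1/2 before taking II-2's own offspring into account.
II-4 is affected, so II-4 is X^v Y.
Now use II-2's offspring. Probability of each recorded status — clear son III-5: 1/2 if II-2 is X^V X^v, 1 if X^V X^V; clear son III-6: 1/2 if II-2 is X^V X^v, 1 if X^V X^V; clear son III-7: 1/2 if II-2 is X^V X^v, 1 if X^V X^V.
Bayes: P(X^V X^v) = 1/2·1/8 / (1/2·1/8 + 1/2·1) = 1/9.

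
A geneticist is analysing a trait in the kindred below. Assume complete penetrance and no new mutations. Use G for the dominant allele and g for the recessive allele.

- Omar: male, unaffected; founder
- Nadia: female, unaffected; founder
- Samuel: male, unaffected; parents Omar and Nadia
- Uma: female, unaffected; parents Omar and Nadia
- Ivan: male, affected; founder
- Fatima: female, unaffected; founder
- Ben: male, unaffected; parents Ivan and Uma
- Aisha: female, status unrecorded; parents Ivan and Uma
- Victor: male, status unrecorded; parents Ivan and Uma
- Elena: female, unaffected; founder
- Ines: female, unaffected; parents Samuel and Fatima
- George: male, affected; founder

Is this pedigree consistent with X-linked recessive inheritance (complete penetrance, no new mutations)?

Yes

A consistent assignment under X-linked recessive exists: Omar X^G Y, Nadia X^G X^G, Samuel X^G Y, Uma X^G X^G, Ivan X^g Y, Fatima X^G X^G, Ben X^G Y, Aisha X^G X^g, Victor X^G Y, Elena X^G X^G, Ines X^G X^G, George X^g Y.
In this assignment every recorded phenotype matches its genotype and every non-founder's genotype is obtainable from its parents' genotypes, so the pedigree is consistent.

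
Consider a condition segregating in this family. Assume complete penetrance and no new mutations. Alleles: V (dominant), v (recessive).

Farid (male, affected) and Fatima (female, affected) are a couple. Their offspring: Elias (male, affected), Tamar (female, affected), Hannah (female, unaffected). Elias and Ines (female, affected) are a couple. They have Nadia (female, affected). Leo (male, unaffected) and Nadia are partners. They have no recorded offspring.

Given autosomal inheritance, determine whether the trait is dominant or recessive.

Farid and Fatima are both affected yet have an unaffected child Hannah. Under a recessive model two affected parents are homozygous and every child would be affected, so the trait cannot be recessive.

dominant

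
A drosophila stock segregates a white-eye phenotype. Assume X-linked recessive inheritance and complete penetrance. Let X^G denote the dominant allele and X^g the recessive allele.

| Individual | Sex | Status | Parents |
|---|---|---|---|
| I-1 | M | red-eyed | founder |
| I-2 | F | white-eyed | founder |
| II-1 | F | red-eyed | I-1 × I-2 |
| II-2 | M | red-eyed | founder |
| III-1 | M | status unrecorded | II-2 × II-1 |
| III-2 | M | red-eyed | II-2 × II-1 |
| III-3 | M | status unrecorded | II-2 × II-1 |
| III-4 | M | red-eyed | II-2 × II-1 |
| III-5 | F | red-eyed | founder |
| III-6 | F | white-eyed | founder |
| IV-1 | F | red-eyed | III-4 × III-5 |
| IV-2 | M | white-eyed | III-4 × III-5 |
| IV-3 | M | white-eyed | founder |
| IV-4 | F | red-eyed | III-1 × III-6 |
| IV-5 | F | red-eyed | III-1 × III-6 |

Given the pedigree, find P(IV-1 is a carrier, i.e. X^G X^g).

III-4 is red-eyed, so III-4 is X^G Y.
III-5 is red-eyed so carries G and passed g to IV-2 (X^g Y), so III-5 is X^G X^g.
Their cross gives offspring ratios 1/2 X^G X^G : 1/2 X^G X^g. Conditioning on IV-1 being red-eyed, P(X^G X^g) = 1/2 / 1 = 1/2.

1/2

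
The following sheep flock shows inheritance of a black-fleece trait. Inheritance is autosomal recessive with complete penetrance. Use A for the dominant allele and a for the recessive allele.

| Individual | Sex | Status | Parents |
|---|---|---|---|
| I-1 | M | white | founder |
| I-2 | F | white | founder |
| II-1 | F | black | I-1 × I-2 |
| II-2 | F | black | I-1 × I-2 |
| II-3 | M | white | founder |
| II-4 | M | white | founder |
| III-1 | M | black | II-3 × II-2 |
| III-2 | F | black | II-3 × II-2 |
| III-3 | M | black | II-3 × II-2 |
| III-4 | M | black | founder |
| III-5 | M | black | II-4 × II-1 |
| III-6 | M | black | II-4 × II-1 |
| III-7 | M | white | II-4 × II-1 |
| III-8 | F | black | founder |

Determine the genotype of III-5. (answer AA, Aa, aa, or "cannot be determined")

aa

III-5 is black, so III-5 is aa.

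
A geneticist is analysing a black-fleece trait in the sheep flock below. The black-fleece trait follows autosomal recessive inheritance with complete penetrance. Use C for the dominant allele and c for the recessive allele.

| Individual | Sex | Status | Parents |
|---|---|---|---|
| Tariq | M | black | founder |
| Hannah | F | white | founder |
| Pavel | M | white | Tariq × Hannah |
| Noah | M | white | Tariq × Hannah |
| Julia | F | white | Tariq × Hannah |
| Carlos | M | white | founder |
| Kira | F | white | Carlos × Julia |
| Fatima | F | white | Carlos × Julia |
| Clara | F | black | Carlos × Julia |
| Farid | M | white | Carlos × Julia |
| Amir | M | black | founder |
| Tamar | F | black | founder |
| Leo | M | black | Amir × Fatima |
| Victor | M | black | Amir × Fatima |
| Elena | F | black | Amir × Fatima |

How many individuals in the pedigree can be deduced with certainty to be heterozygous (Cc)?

Obligate heterozygotes: Pavel is white so carries C and received c from Tariq (cc), so Pavel is Cc; Noah is white so carries C and received c from Tariq (cc), so Noah is Cc; Julia is white so carries C and received c from Tariq (cc), so Julia is Cc; Carlos is white so carries C and passed c to Clara (cc), so Carlos is Cc; Fatima is white so carries C and passed c to Leo (cc), so Fatima is Cc.
Every other individual is either homozygous by phenotype or has at least one consistent homozygous assignment, so the count is 5.

5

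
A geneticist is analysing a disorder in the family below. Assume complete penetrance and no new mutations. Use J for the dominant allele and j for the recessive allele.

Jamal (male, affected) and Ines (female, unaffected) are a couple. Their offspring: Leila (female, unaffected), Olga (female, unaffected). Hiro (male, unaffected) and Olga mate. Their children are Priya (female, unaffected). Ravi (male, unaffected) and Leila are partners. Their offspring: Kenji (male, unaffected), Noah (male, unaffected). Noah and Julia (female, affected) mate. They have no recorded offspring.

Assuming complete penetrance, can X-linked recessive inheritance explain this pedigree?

A consistent assignment under X-linked recessive exists: Jamal X^j Y, Ines X^J X^J, Leila X^J X^j, Olga X^J X^j, Hiro X^J Y, Ravi X^J Y, Priya X^J X^J, Kenji X^J Y, Noah X^J Y, Julia X^j X^j.
In this assignment every recorded phenotype matches its genotype and every non-founder's genotype is obtainable from its parents' genotypes, so the pedigree is consistent.

Yes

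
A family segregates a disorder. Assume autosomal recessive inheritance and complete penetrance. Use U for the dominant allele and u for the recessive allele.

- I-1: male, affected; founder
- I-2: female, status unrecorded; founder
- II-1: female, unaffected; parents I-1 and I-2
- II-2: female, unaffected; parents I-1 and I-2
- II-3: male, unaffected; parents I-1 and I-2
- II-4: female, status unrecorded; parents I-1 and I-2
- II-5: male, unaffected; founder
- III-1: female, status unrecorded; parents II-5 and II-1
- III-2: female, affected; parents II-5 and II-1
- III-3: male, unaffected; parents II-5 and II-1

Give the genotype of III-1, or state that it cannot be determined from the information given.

cannot be determined

III-1's phenotype is unrecorded, and no parent or child forces a single allele at both positions; consistent genotype assignments exist with III-1 as UU or Uu or uu.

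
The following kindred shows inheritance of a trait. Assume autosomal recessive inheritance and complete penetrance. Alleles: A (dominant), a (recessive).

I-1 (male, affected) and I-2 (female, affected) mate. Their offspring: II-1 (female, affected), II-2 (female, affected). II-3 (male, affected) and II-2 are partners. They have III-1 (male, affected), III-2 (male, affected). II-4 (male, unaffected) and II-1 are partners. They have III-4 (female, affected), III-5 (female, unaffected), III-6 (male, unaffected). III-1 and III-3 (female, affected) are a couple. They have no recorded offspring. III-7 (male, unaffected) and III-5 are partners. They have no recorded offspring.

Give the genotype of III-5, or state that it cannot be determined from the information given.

From phenotype alone, III-5 is AA or Aa.
III-5 is unaffected so carries A and received a from II-1 (aa), so III-5 is Aa.

Aa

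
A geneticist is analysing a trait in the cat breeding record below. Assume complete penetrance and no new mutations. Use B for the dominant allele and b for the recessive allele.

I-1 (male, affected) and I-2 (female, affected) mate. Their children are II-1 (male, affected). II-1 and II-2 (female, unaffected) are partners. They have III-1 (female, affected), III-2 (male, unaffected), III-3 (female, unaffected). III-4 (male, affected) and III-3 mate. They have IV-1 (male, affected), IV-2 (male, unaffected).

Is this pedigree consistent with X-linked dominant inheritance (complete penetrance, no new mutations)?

No

Under X-linked dominant, III-3 (unaffected, female) cannot arise from II-1 (affected) × II-2 (unaffected).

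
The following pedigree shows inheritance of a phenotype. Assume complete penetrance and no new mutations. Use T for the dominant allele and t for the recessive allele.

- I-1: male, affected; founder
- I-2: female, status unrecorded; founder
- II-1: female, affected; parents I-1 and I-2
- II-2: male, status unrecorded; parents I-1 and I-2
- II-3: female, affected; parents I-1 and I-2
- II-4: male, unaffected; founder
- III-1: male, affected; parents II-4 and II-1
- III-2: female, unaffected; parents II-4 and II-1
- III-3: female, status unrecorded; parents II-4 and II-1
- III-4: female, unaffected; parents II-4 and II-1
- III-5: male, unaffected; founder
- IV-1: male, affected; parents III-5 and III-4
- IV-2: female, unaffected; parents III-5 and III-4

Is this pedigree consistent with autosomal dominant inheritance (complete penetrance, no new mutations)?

Under autosomal dominant, IV-1 (affected, male) cannot arise from III-5 (unaffected) × III-4 (unaffected).

No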